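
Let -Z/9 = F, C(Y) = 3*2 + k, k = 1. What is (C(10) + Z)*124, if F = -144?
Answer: 161572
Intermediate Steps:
C(Y) = 7 (C(Y) = 3*2 + 1 = 6 + 1 = 7)
Z = 1296 (Z = -9*(-144) = 1296)
(C(10) + Z)*124 = (7 + 1296)*124 = 1303*124 = 161572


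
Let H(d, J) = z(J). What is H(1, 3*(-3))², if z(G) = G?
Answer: 81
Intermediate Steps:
H(d, J) = J
H(1, 3*(-3))² = (3*(-3))² = (-9)² = 81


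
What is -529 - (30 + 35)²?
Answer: -4754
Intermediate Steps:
-529 - (30 + 35)² = -529 - 1*65² = -529 - 1*4225 = -529 - 4225 = -4754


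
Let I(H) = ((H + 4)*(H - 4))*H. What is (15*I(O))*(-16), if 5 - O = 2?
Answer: 5040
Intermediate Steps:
O = 3 (O = 5 - 1*2 = 5 - 2 = 3)
I(H) = H*(-4 + H)*(4 + H) (I(H) = ((4 + H)*(-4 + H))*H = ((-4 + H)*(4 + H))*H = H*(-4 + H)*(4 + H))
(15*I(O))*(-16) = (15*(3*(-16 + 3²)))*(-16) = (15*(3*(-16 + 9)))*(-16) = (15*(3*(-7)))*(-16) = (15*(-21))*(-16) = -315*(-16) = 5040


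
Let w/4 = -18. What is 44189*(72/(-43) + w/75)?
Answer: -125143248/1075 ≈ -1.1641e+5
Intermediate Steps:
w = -72 (w = 4*(-18) = -72)
44189*(72/(-43) + w/75) = 44189*(72/(-43) - 72/75) = 44189*(72*(-1/43) - 72*1/75) = 44189*(-72/43 - 24/25) = 44189*(-2832/1075) = -125143248/1075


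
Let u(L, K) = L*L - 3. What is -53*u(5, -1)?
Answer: -1166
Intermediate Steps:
u(L, K) = -3 + L² (u(L, K) = L² - 3 = -3 + L²)
-53*u(5, -1) = -53*(-3 + 5²) = -53*(-3 + 25) = -53*22 = -1166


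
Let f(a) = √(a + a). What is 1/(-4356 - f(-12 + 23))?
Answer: -198/862487 + √22/18974714 ≈ -0.00022932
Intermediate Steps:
f(a) = √2*√a (f(a) = √(2*a) = √2*√a)
1/(-4356 - f(-12 + 23)) = 1/(-4356 - √2*√(-12 + 23)) = 1/(-4356 - √2*√11) = 1/(-4356 - √22)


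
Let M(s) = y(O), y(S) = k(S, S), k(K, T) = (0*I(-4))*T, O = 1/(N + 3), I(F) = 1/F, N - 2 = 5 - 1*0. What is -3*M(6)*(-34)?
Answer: 0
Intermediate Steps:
N = 7 (N = 2 + (5 - 1*0) = 2 + (5 + 0) = 2 + 5 = 7)
I(F) = 1/F
O = ⅒ (O = 1/(7 + 3) = 1/10 = ⅒ ≈ 0.10000)
k(K, T) = 0 (k(K, T) = (0/(-4))*T = (0*(-¼))*T = 0*T = 0)
y(S) = 0
M(s) = 0
-3*M(6)*(-34) = -3*0*(-34) = 0*(-34) = 0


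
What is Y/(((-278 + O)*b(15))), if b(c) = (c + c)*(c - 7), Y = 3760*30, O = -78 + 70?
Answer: -235/143 ≈ -1.6434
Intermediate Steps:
O = -8
Y = 112800
b(c) = 2*c*(-7 + c) (b(c) = (2*c)*(-7 + c) = 2*c*(-7 + c))
Y/(((-278 + O)*b(15))) = 112800/(((-278 - 8)*(2*15*(-7 + 15)))) = 112800/((-572*15*8)) = 112800/((-286*240)) = 112800/(-68640) = 112800*(-1/68640) = -235/143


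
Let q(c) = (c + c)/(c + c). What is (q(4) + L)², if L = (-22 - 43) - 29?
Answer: 8649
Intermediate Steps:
q(c) = 1 (q(c) = (2*c)/((2*c)) = (2*c)*(1/(2*c)) = 1)
L = -94 (L = -65 - 29 = -94)
(q(4) + L)² = (1 - 94)² = (-93)² = 8649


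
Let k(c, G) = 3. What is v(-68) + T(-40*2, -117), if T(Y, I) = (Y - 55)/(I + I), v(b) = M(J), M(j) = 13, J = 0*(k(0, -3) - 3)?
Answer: 353/26 ≈ 13.577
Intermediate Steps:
J = 0 (J = 0*(3 - 3) = 0*0 = 0)
v(b) = 13
T(Y, I) = (-55 + Y)/(2*I) (T(Y, I) = (-55 + Y)/((2*I)) = (-55 + Y)*(1/(2*I)) = (-55 + Y)/(2*I))
v(-68) + T(-40*2, -117) = 13 + (½)*(-55 - 40*2)/(-117) = 13 + (½)*(-1/117)*(-55 - 80) = 13 + (½)*(-1/117)*(-135) = 13 + 15/26 = 353/26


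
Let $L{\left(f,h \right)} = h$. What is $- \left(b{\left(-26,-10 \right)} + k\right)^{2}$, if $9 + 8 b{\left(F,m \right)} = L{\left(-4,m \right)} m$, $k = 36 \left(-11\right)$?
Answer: $- \frac{9467929}{64} \approx -1.4794 \cdot 10^{5}$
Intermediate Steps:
$k = -396$
$b{\left(F,m \right)} = - \frac{9}{8} + \frac{m^{2}}{8}$ ($b{\left(F,m \right)} = - \frac{9}{8} + \frac{m m}{8} = - \frac{9}{8} + \frac{m^{2}}{8}$)
$- \left(b{\left(-26,-10 \right)} + k\right)^{2} = - \left(\left(- \frac{9}{8} + \frac{\left(-10\right)^{2}}{8}\right) - 396\right)^{2} = - \left(\left(- \frac{9}{8} + \frac{1}{8} \cdot 100\right) - 396\right)^{2} = - \left(\left(- \frac{9}{8} + \frac{25}{2}\right) - 396\right)^{2} = - \left(\frac{91}{8} - 396\right)^{2} = - \left(- \frac{3077}{8}\right)^{2} = \left(-1\right) \frac{9467929}{64} = - \frac{9467929}{64}$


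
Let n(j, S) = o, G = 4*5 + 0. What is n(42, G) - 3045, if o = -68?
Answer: -3113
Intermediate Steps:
G = 20 (G = 20 + 0 = 20)
n(j, S) = -68
n(42, G) - 3045 = -68 - 3045 = -3113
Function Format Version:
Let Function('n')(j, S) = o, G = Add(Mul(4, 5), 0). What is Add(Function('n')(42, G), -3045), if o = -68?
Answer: -3113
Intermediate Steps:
G = 20 (G = Add(20, 0) = 20)
Function('n')(j, S) = -68
Add(Function('n')(42, G), -3045) = Add(-68, -3045) = -3113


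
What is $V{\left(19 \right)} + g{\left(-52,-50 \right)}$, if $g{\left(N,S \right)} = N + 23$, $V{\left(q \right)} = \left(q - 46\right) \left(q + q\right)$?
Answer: $-1055$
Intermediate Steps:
$V{\left(q \right)} = 2 q \left(-46 + q\right)$ ($V{\left(q \right)} = \left(-46 + q\right) 2 q = 2 q \left(-46 + q\right)$)
$g{\left(N,S \right)} = 23 + N$
$V{\left(19 \right)} + g{\left(-52,-50 \right)} = 2 \cdot 19 \left(-46 + 19\right) + \left(23 - 52\right) = 2 \cdot 19 \left(-27\right) - 29 = -1026 - 29 = -1055$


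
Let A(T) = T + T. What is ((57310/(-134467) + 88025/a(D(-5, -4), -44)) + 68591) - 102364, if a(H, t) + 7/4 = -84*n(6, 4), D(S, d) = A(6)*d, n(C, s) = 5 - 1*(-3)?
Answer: -351041408197/10353959 ≈ -33904.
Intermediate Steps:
n(C, s) = 8 (n(C, s) = 5 + 3 = 8)
A(T) = 2*T
D(S, d) = 12*d (D(S, d) = (2*6)*d = 12*d)
a(H, t) = -2695/4 (a(H, t) = -7/4 - 84*8 = -7/4 - 672 = -2695/4)
((57310/(-134467) + 88025/a(D(-5, -4), -44)) + 68591) - 102364 = ((57310/(-134467) + 88025/(-2695/4)) + 68591) - 102364 = ((57310*(-1/134467) + 88025*(-4/2695)) + 68591) - 102364 = ((-57310/134467 - 10060/77) + 68591) - 102364 = (-1357150890/10353959 + 68591) - 102364 = 708831250879/10353959 - 102364 = -351041408197/10353959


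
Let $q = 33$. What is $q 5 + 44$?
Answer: $209$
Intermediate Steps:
$q 5 + 44 = 33 \cdot 5 + 44 = 165 + 44 = 209$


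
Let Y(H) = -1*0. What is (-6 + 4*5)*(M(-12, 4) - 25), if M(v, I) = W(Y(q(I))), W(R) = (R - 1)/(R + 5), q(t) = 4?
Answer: -1764/5 ≈ -352.80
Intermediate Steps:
Y(H) = 0
W(R) = (-1 + R)/(5 + R)
M(v, I) = -⅕ (M(v, I) = (-1 + 0)/(5 + 0) = -1/5 = (⅕)*(-1) = -⅕)
(-6 + 4*5)*(M(-12, 4) - 25) = (-6 + 4*5)*(-⅕ - 25) = (-6 + 20)*(-126/5) = 14*(-126/5) = -1764/5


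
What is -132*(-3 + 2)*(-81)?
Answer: -10692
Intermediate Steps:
-132*(-3 + 2)*(-81) = -132*(-1)*(-81) = -66*(-2)*(-81) = 132*(-81) = -10692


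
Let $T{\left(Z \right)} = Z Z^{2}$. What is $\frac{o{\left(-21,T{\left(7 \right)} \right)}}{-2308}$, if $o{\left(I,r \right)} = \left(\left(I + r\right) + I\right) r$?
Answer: $- \frac{103243}{2308} \approx -44.733$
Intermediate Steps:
$T{\left(Z \right)} = Z^{3}$
$o{\left(I,r \right)} = r \left(r + 2 I\right)$ ($o{\left(I,r \right)} = \left(r + 2 I\right) r = r \left(r + 2 I\right)$)
$\frac{o{\left(-21,T{\left(7 \right)} \right)}}{-2308} = \frac{7^{3} \left(7^{3} + 2 \left(-21\right)\right)}{-2308} = 343 \left(343 - 42\right) \left(- \frac{1}{2308}\right) = 343 \cdot 301 \left(- \frac{1}{2308}\right) = 103243 \left(- \frac{1}{2308}\right) = - \frac{103243}{2308}$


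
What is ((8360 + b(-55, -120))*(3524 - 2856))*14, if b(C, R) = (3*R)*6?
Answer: 57982400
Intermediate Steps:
b(C, R) = 18*R
((8360 + b(-55, -120))*(3524 - 2856))*14 = ((8360 + 18*(-120))*(3524 - 2856))*14 = ((8360 - 2160)*668)*14 = (6200*668)*14 = 4141600*14 = 57982400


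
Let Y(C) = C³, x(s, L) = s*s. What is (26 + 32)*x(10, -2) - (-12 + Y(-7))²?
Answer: -120225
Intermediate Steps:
x(s, L) = s²
(26 + 32)*x(10, -2) - (-12 + Y(-7))² = (26 + 32)*10² - (-12 + (-7)³)² = 58*100 - (-12 - 343)² = 5800 - 1*(-355)² = 5800 - 1*126025 = 5800 - 126025 = -120225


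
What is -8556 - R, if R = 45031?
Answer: -53587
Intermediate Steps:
-8556 - R = -8556 - 1*45031 = -8556 - 45031 = -53587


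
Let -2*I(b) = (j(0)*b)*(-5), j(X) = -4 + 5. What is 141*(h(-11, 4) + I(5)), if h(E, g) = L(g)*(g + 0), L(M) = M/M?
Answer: 4653/2 ≈ 2326.5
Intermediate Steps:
L(M) = 1
j(X) = 1
h(E, g) = g (h(E, g) = 1*(g + 0) = 1*g = g)
I(b) = 5*b/2 (I(b) = -1*b*(-5)/2 = -b*(-5)/2 = -(-5)*b/2 = 5*b/2)
141*(h(-11, 4) + I(5)) = 141*(4 + (5/2)*5) = 141*(4 + 25/2) = 141*(33/2) = 4653/2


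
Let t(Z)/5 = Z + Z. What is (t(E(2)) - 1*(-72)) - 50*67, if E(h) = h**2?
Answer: -3238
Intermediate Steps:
t(Z) = 10*Z (t(Z) = 5*(Z + Z) = 5*(2*Z) = 10*Z)
(t(E(2)) - 1*(-72)) - 50*67 = (10*2**2 - 1*(-72)) - 50*67 = (10*4 + 72) - 3350 = (40 + 72) - 3350 = 112 - 3350 = -3238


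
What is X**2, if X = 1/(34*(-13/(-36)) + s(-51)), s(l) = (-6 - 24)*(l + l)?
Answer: 324/3058200601 ≈ 1.0594e-7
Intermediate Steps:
s(l) = -60*l
X = 18/55301 (X = 1/(34*(-13/(-36)) - 60*(-51)) = 1/(34*(-13*(-1/36)) + 3060) = 1/(34*(13/36) + 3060) = 1/(221/18 + 3060) = 1/(55301/18) = 18/55301 ≈ 0.00032549)
X**2 = (18/55301)**2 = 324/3058200601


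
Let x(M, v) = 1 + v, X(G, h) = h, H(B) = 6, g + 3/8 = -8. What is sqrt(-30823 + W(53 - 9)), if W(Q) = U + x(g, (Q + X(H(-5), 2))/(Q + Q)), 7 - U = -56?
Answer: I*sqrt(14887103)/22 ≈ 175.38*I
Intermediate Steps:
g = -67/8 (g = -3/8 - 8 = -67/8 ≈ -8.3750)
U = 63 (U = 7 - 1*(-56) = 7 + 56 = 63)
W(Q) = 64 + (2 + Q)/(2*Q) (W(Q) = 63 + (1 + (Q + 2)/(Q + Q)) = 63 + (1 + (2 + Q)/((2*Q))) = 63 + (1 + (2 + Q)*(1/(2*Q))) = 63 + (1 + (2 + Q)/(2*Q)) = 64 + (2 + Q)/(2*Q))
sqrt(-30823 + W(53 - 9)) = sqrt(-30823 + (129/2 + 1/(53 - 9))) = sqrt(-30823 + (129/2 + 1/44)) = sqrt(-30823 + 2839/44) = sqrt(-1353373/44) = I*sqrt(14887103)/22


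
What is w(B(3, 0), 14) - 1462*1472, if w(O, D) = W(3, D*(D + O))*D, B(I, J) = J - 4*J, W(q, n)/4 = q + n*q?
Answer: -2118968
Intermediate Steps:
W(q, n) = 4*q + 4*n*q (W(q, n) = 4*(q + n*q) = 4*q + 4*n*q)
B(I, J) = -3*J
w(O, D) = D*(12 + 12*D*(D + O)) (w(O, D) = (4*3*(1 + D*(D + O)))*D = (12 + 12*D*(D + O))*D = D*(12 + 12*D*(D + O)))
w(B(3, 0), 14) - 1462*1472 = 12*14*(1 + 14*(14 - 3*0)) - 1462*1472 = 12*14*(1 + 14*(14 + 0)) - 2152064 = 12*14*(1 + 14*14) - 2152064 = 12*14*(1 + 196) - 2152064 = 12*14*197 - 2152064 = 33096 - 2152064 = -2118968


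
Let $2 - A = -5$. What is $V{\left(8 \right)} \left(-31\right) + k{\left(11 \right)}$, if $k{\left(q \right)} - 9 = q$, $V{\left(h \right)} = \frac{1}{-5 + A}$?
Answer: $\frac{9}{2} \approx 4.5$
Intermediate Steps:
$A = 7$ ($A = 2 - -5 = 2 + 5 = 7$)
$V{\left(h \right)} = \frac{1}{2}$ ($V{\left(h \right)} = \frac{1}{-5 + 7} = \frac{1}{2}$)
$k{\left(q \right)} = 9 + q$
$V{\left(8 \right)} \left(-31\right) + k{\left(11 \right)} = \frac{1}{2} \left(-31\right) + \left(9 + 11\right) = - \frac{31}{2} + 20 = \frac{9}{2}$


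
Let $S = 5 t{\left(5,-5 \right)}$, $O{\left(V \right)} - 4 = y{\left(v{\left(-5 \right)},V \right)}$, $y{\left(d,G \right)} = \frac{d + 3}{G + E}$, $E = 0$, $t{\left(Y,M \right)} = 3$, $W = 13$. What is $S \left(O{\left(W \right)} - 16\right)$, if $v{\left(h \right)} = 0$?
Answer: $- \frac{2295}{13} \approx -176.54$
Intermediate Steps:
$y{\left(d,G \right)} = \frac{3 + d}{G}$ ($y{\left(d,G \right)} = \frac{d + 3}{G + 0} = \frac{3 + d}{G}$)
$O{\left(V \right)} = 4 + \frac{3}{V}$ ($O{\left(V \right)} = 4 + \frac{3 + 0}{V} = 4 + \frac{1}{V} 3 = 4 + \frac{3}{V}$)
$S = 15$ ($S = 5 \cdot 3 = 15$)
$S \left(O{\left(W \right)} - 16\right) = 15 \left(\left(4 + \frac{3}{13}\right) - 16\right) = 15 \left(\frac{55}{13} - 16\right) = 15 \left(- \frac{153}{13}\right) = - \frac{2295}{13}$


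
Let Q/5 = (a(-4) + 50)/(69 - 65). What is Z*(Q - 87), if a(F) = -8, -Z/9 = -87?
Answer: -54027/2 ≈ -27014.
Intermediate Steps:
Z = 783 (Z = -9*(-87) = 783)
Q = 105/2 (Q = 5*((-8 + 50)/(69 - 65)) = 5*(42/4) = 5*(42*(1/4)) = 5*(21/2) = 105/2 ≈ 52.500)
Z*(Q - 87) = 783*(105/2 - 87) = 783*(-69/2) = -54027/2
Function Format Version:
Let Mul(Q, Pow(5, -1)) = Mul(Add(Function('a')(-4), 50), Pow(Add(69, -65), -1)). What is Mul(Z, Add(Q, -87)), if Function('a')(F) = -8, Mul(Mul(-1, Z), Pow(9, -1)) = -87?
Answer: Rational(-54027, 2) ≈ -27014.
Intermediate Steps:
Z = 783 (Z = Mul(-9, -87) = 783)
Q = Rational(105, 2) (Q = Mul(5, Mul(Add(-8, 50), Pow(Add(69, -65), -1))) = Mul(5, Mul(42, Pow(4, -1))) = Mul(5, Mul(42, Rational(1, 4))) = Mul(5, Rational(21, 2)) = Rational(105, 2) ≈ 52.500)
Mul(Z, Add(Q, -87)) = Mul(783, Add(Rational(105, 2), -87)) = Mul(783, Rational(-69, 2)) = Rational(-54027, 2)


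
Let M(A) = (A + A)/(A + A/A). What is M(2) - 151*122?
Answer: -55262/3 ≈ -18421.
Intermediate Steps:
M(A) = 2*A/(1 + A) (M(A) = (2*A)/(A + 1) = (2*A)/(1 + A) = 2*A/(1 + A))
M(2) - 151*122 = 2*2/(1 + 2) - 151*122 = 2*2/3 - 18422 = 2*2*(1/3) - 18422 = 4/3 - 18422 = -55262/3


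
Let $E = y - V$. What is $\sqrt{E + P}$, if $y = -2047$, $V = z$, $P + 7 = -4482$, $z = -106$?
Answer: $i \sqrt{6430} \approx 80.187 i$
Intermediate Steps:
$P = -4489$ ($P = -7 - 4482 = -4489$)
$V = -106$
$E = -1941$ ($E = -2047 - -106 = -2047 + 106 = -1941$)
$\sqrt{E + P} = \sqrt{-1941 - 4489} = \sqrt{-6430} = i \sqrt{6430}$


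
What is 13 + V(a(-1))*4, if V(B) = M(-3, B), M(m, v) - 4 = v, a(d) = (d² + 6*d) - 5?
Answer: -11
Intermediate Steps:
a(d) = -5 + d² + 6*d
M(m, v) = 4 + v
V(B) = 4 + B
13 + V(a(-1))*4 = 13 + (4 + (-5 + (-1)² + 6*(-1)))*4 = 13 + (4 + (-5 + 1 - 6))*4 = 13 + (4 - 10)*4 = 13 - 6*4 = 13 - 24 = -11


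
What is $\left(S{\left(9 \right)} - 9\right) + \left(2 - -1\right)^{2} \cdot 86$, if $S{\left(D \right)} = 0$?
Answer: $765$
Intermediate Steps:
$\left(S{\left(9 \right)} - 9\right) + \left(2 - -1\right)^{2} \cdot 86 = \left(0 - 9\right) + \left(2 - -1\right)^{2} \cdot 86 = -9 + \left(2 + 1\right)^{2} \cdot 86 = -9 + 3^{2} \cdot 86 = -9 + 9 \cdot 86 = -9 + 774 = 765$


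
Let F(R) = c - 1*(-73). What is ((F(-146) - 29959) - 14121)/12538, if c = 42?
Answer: -43965/12538 ≈ -3.5065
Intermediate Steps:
F(R) = 115 (F(R) = 42 - 1*(-73) = 42 + 73 = 115)
((F(-146) - 29959) - 14121)/12538 = ((115 - 29959) - 14121)/12538 = (-29844 - 14121)*(1/12538) = -43965*1/12538 = -43965/12538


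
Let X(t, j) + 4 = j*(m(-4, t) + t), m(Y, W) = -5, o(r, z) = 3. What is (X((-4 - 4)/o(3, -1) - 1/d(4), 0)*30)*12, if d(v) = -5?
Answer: -1440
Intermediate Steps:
X(t, j) = -4 + j*(-5 + t)
(X((-4 - 4)/o(3, -1) - 1/d(4), 0)*30)*12 = ((-4 - 5*0 + 0*((-4 - 4)/3 - 1/(-5)))*30)*12 = ((-4 + 0 + 0*(-8*⅓ - 1*(-⅕)))*30)*12 = ((-4 + 0 + 0*(-8/3 + ⅕))*30)*12 = ((-4 + 0 + 0*(-37/15))*30)*12 = ((-4 + 0 + 0)*30)*12 = -4*30*12 = -120*12 = -1440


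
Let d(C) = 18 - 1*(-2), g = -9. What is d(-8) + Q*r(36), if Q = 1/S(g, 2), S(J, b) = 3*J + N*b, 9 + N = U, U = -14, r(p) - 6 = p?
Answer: 1418/73 ≈ 19.425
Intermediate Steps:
r(p) = 6 + p
d(C) = 20 (d(C) = 18 + 2 = 20)
N = -23 (N = -9 - 14 = -23)
S(J, b) = -23*b + 3*J (S(J, b) = 3*J - 23*b = -23*b + 3*J)
Q = -1/73 (Q = 1/(-23*2 + 3*(-9)) = 1/(-46 - 27) = 1/(-73) = -1/73 ≈ -0.013699)
d(-8) + Q*r(36) = 20 - (6 + 36)/73 = 20 - 1/73*42 = 20 - 42/73 = 1418/73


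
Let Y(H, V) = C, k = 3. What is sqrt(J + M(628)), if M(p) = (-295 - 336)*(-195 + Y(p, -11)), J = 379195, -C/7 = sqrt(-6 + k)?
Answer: sqrt(502240 + 4417*I*sqrt(3)) ≈ 708.71 + 5.397*I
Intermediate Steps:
C = -7*I*sqrt(3) (C = -7*sqrt(-6 + 3) = -7*I*sqrt(3) ≈ -12.124*I)
Y(H, V) = -7*I*sqrt(3)
M(p) = 123045 + 4417*I*sqrt(3) (M(p) = (-295 - 336)*(-195 - 7*I*sqrt(3)) = -631*(-195 - 7*I*sqrt(3)) = 123045 + 4417*I*sqrt(3))
sqrt(J + M(628)) = sqrt(379195 + (123045 + 4417*I*sqrt(3))) = sqrt(502240 + 4417*I*sqrt(3))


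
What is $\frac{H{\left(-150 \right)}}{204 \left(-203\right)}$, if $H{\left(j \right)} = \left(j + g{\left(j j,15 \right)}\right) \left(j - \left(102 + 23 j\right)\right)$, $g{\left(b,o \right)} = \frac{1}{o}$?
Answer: $\frac{1198717}{103530} \approx 11.578$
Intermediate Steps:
$H{\left(j \right)} = \left(-102 - 22 j\right) \left(\frac{1}{15} + j\right)$ ($H{\left(j \right)} = \left(j + \frac{1}{15}\right) \left(j - \left(102 + 23 j\right)\right) = \left(\frac{1}{15} + j\right) \left(-102 - 22 j\right) = \left(-102 - 22 j\right) \left(\frac{1}{15} + j\right)$)
$\frac{H{\left(-150 \right)}}{204 \left(-203\right)} = \frac{- \frac{34}{5} - 22 \left(-150\right)^{2} - -15520}{204 \left(-203\right)} = \frac{- \frac{34}{5} - 495000 + 15520}{-41412} = \left(- \frac{34}{5} - 495000 + 15520\right) \left(- \frac{1}{41412}\right) = \left(- \frac{2397434}{5}\right) \left(- \frac{1}{41412}\right) = \frac{1198717}{103530}$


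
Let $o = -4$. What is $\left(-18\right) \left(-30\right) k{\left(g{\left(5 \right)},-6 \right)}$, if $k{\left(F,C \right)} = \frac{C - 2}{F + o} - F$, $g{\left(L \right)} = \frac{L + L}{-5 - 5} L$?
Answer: $3180$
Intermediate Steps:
$g{\left(L \right)} = - \frac{L^{2}}{5}$ ($g{\left(L \right)} = \frac{2 L}{-10} L = 2 L \left(- \frac{1}{10}\right) L = - \frac{L}{5} L = - \frac{L^{2}}{5}$)
$k{\left(F,C \right)} = - F + \frac{-2 + C}{-4 + F}$ ($k{\left(F,C \right)} = \frac{C - 2}{F - 4} - F = \frac{-2 + C}{-4 + F} - F = - F + \frac{-2 + C}{-4 + F}$)
$\left(-18\right) \left(-30\right) k{\left(g{\left(5 \right)},-6 \right)} = \left(-18\right) \left(-30\right) \frac{-2 - 6 - \left(- \frac{5^{2}}{5}\right)^{2} + 4 \left(- \frac{5^{2}}{5}\right)}{-4 - \frac{5^{2}}{5}} = 540 \frac{-2 - 6 - \left(\left(- \frac{1}{5}\right) 25\right)^{2} + 4 \left(\left(- \frac{1}{5}\right) 25\right)}{-4 - 5} = 540 \frac{-2 - 6 - \left(-5\right)^{2} + 4 \left(-5\right)}{-4 - 5} = 540 \frac{-2 - 6 - 25 - 20}{-9} = 540 \left(- \frac{-2 - 6 - 25 - 20}{9}\right) = 540 \left(\left(- \frac{1}{9}\right) \left(-53\right)\right) = 540 \cdot \frac{53}{9} = 3180$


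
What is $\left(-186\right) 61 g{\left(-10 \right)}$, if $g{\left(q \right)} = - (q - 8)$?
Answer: $-204228$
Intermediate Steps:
$g{\left(q \right)} = 8 - q$ ($g{\left(q \right)} = - (-8 + q) = 8 - q$)
$\left(-186\right) 61 g{\left(-10 \right)} = \left(-186\right) 61 \left(8 - -10\right) = - 11346 \left(8 + 10\right) = \left(-11346\right) 18 = -204228$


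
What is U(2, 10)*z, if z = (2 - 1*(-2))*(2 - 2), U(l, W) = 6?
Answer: 0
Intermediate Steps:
z = 0 (z = (2 + 2)*0 = 4*0 = 0)
U(2, 10)*z = 6*0 = 0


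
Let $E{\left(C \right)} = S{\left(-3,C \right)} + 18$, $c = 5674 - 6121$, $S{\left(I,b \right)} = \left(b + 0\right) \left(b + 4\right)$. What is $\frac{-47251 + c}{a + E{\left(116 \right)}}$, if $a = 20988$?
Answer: $- \frac{23849}{17463} \approx -1.3657$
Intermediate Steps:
$S{\left(I,b \right)} = b \left(4 + b\right)$
$c = -447$
$E{\left(C \right)} = 18 + C \left(4 + C\right)$ ($E{\left(C \right)} = C \left(4 + C\right) + 18 = 18 + C \left(4 + C\right)$)
$\frac{-47251 + c}{a + E{\left(116 \right)}} = \frac{-47251 - 447}{20988 + \left(18 + 116 \left(4 + 116\right)\right)} = - \frac{47698}{20988 + \left(18 + 116 \cdot 120\right)} = - \frac{47698}{20988 + \left(18 + 13920\right)} = - \frac{47698}{20988 + 13938} = - \frac{47698}{34926} = \left(-47698\right) \frac{1}{34926} = - \frac{23849}{17463}$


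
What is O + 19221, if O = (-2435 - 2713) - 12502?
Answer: 1571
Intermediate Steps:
O = -17650 (O = -5148 - 12502 = -17650)
O + 19221 = -17650 + 19221 = 1571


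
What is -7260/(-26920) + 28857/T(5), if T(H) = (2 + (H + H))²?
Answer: 6482299/32304 ≈ 200.67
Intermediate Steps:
T(H) = (2 + 2*H)²
-7260/(-26920) + 28857/T(5) = -7260/(-26920) + 28857/((4*(1 + 5)²)) = -7260*(-1/26920) + 28857/((4*6²)) = 363/1346 + 28857/((4*36)) = 363/1346 + 28857/144 = 363/1346 + 28857*(1/144) = 363/1346 + 9619/48 = 6482299/32304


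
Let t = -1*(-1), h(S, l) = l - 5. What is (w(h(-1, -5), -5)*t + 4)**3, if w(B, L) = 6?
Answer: 1000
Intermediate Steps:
h(S, l) = -5 + l
t = 1
(w(h(-1, -5), -5)*t + 4)**3 = (6*1 + 4)**3 = (6 + 4)**3 = 10**3 = 1000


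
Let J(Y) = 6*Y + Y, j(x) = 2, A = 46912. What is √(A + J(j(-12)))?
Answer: 3*√5214 ≈ 216.62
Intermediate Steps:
J(Y) = 7*Y
√(A + J(j(-12))) = √(46912 + 7*2) = √(46912 + 14) = √46926 = 3*√5214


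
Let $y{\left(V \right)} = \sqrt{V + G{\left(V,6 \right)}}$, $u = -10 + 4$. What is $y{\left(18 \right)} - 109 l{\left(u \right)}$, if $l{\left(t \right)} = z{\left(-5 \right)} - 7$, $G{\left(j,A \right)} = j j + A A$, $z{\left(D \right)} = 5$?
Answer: $218 + 3 \sqrt{42} \approx 237.44$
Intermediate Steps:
$G{\left(j,A \right)} = A^{2} + j^{2}$ ($G{\left(j,A \right)} = j^{2} + A^{2} = A^{2} + j^{2}$)
$u = -6$
$y{\left(V \right)} = \sqrt{36 + V + V^{2}}$ ($y{\left(V \right)} = \sqrt{V + \left(6^{2} + V^{2}\right)} = \sqrt{V + \left(36 + V^{2}\right)} = \sqrt{36 + V + V^{2}}$)
$l{\left(t \right)} = -2$ ($l{\left(t \right)} = 5 - 7 = -2$)
$y{\left(18 \right)} - 109 l{\left(u \right)} = \sqrt{36 + 18 + 18^{2}} - -218 = \sqrt{36 + 18 + 324} + 218 = \sqrt{378} + 218 = 3 \sqrt{42} + 218 = 218 + 3 \sqrt{42}$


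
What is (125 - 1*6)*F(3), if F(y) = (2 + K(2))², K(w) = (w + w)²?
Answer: 38556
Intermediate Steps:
K(w) = 4*w² (K(w) = (2*w)² = 4*w²)
F(y) = 324 (F(y) = (2 + 4*2²)² = (2 + 4*4)² = (2 + 16)² = 18² = 324)
(125 - 1*6)*F(3) = (125 - 1*6)*324 = (125 - 6)*324 = 119*324 = 38556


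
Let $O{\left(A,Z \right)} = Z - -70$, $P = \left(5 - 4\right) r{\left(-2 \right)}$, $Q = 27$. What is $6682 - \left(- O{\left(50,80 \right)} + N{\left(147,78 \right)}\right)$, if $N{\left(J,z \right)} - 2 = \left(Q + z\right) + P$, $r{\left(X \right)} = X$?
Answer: $6727$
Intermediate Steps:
$P = -2$ ($P = \left(5 - 4\right) \left(-2\right) = 1 \left(-2\right) = -2$)
$O{\left(A,Z \right)} = 70 + Z$ ($O{\left(A,Z \right)} = Z + 70 = 70 + Z$)
$N{\left(J,z \right)} = 27 + z$ ($N{\left(J,z \right)} = 2 + \left(\left(27 + z\right) - 2\right) = 2 + \left(25 + z\right) = 27 + z$)
$6682 - \left(- O{\left(50,80 \right)} + N{\left(147,78 \right)}\right) = 6682 + \left(\left(70 + 80\right) - \left(27 + 78\right)\right) = 6682 + \left(150 - 105\right) = 6682 + 45 = 6727$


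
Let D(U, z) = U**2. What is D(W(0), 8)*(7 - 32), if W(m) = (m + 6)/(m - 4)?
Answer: -225/4 ≈ -56.250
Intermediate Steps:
W(m) = (6 + m)/(-4 + m)
D(W(0), 8)*(7 - 32) = ((6 + 0)/(-4 + 0))**2*(7 - 32) = (6/(-4))**2*(-25) = (-1/4*6)**2*(-25) = (-3/2)**2*(-25) = (9/4)*(-25) = -225/4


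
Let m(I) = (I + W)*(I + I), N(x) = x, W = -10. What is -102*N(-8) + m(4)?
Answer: 768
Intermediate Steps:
m(I) = 2*I*(-10 + I) (m(I) = (I - 10)*(I + I) = (-10 + I)*(2*I) = 2*I*(-10 + I))
-102*N(-8) + m(4) = -102*(-8) + 2*4*(-10 + 4) = 816 + 2*4*(-6) = 816 - 48 = 768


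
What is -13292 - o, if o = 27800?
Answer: -41092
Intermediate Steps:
-13292 - o = -13292 - 1*27800 = -13292 - 27800 = -41092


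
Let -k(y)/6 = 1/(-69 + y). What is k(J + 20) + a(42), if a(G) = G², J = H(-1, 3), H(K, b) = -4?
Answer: 93498/53 ≈ 1764.1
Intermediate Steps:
J = -4
k(y) = -6/(-69 + y)
k(J + 20) + a(42) = -6/(-69 + (-4 + 20)) + 42² = -6/(-69 + 16) + 1764 = -6/(-53) + 1764 = -6*(-1/53) + 1764 = 6/53 + 1764 = 93498/53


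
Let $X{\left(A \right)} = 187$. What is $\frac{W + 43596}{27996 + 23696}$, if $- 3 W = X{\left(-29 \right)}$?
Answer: $\frac{130601}{155076} \approx 0.84217$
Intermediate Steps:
$W = - \frac{187}{3}$ ($W = \left(- \frac{1}{3}\right) 187 = - \frac{187}{3} \approx -62.333$)
$\frac{W + 43596}{27996 + 23696} = \frac{- \frac{187}{3} + 43596}{27996 + 23696} = \frac{130601}{3 \cdot 51692} = \frac{130601}{3} \cdot \frac{1}{51692} = \frac{130601}{155076}$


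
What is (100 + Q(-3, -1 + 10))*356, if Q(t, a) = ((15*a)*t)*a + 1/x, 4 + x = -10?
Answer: -8834318/7 ≈ -1.2620e+6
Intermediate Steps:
x = -14 (x = -4 - 10 = -14)
Q(t, a) = -1/14 + 15*t*a**2 (Q(t, a) = ((15*a)*t)*a + 1/(-14) = (15*a*t)*a - 1/14 = 15*t*a**2 - 1/14 = -1/14 + 15*t*a**2)
(100 + Q(-3, -1 + 10))*356 = (100 + (-1/14 + 15*(-3)*(-1 + 10)**2))*356 = (100 + (-1/14 + 15*(-3)*9**2))*356 = (100 + (-1/14 + 15*(-3)*81))*356 = (100 + (-1/14 - 3645))*356 = (100 - 51031/14)*356 = -49631/14*356 = -8834318/7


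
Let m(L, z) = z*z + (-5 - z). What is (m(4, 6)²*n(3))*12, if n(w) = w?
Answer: 22500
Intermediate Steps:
m(L, z) = -5 + z² - z (m(L, z) = z² + (-5 - z) = -5 + z² - z)
(m(4, 6)²*n(3))*12 = ((-5 + 6² - 1*6)²*3)*12 = ((-5 + 36 - 6)²*3)*12 = (25²*3)*12 = (625*3)*12 = 1875*12 = 22500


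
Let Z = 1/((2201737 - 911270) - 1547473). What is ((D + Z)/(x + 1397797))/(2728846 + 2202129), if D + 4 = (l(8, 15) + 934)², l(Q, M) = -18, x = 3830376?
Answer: 215641398311/6625612202121627050 ≈ 3.2547e-8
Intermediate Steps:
D = 839052 (D = -4 + (-18 + 934)² = -4 + 916² = -4 + 839056 = 839052)
Z = -1/257006 (Z = 1/(1290467 - 1547473) = 1/(-257006) = -1/257006 ≈ -3.8910e-6)
((D + Z)/(x + 1397797))/(2728846 + 2202129) = ((839052 - 1/257006)/(3830376 + 1397797))/(2728846 + 2202129) = ((215641398311/257006)/5228173)/4930975 = ((215641398311/257006)*(1/5228173))*(1/4930975) = (215641398311/1343671830038)*(1/4930975) = 215641398311/6625612202121627050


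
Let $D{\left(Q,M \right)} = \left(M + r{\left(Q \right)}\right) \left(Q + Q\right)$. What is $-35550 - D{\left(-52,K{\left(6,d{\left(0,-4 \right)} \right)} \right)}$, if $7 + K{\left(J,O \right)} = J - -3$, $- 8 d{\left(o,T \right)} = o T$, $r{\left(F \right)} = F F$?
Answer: $245874$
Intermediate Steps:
$r{\left(F \right)} = F^{2}$
$d{\left(o,T \right)} = - \frac{T o}{8}$ ($d{\left(o,T \right)} = - \frac{o T}{8} = - \frac{T o}{8}$)
$K{\left(J,O \right)} = -4 + J$ ($K{\left(J,O \right)} = -7 + \left(J - -3\right) = -7 + \left(J + 3\right) = -7 + \left(3 + J\right) = -4 + J$)
$D{\left(Q,M \right)} = 2 Q \left(M + Q^{2}\right)$ ($D{\left(Q,M \right)} = \left(M + Q^{2}\right) \left(Q + Q\right) = \left(M + Q^{2}\right) 2 Q = 2 Q \left(M + Q^{2}\right)$)
$-35550 - D{\left(-52,K{\left(6,d{\left(0,-4 \right)} \right)} \right)} = -35550 - 2 \left(-52\right) \left(\left(-4 + 6\right) + \left(-52\right)^{2}\right) = -35550 - 2 \left(-52\right) \left(2 + 2704\right) = -35550 - 2 \left(-52\right) 2706 = -35550 - -281424 = -35550 + 281424 = 245874$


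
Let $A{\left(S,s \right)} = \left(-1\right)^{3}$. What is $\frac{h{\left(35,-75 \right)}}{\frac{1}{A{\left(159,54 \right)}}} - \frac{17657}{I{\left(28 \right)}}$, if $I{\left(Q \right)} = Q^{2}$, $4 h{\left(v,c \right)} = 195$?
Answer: $- \frac{55877}{784} \approx -71.272$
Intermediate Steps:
$A{\left(S,s \right)} = -1$
$h{\left(v,c \right)} = \frac{195}{4}$ ($h{\left(v,c \right)} = \frac{1}{4} \cdot 195 = \frac{195}{4}$)
$\frac{h{\left(35,-75 \right)}}{\frac{1}{A{\left(159,54 \right)}}} - \frac{17657}{I{\left(28 \right)}} = \frac{195}{4 \frac{1}{-1}} - \frac{17657}{28^{2}} = \frac{195}{4 \left(-1\right)} - \frac{17657}{784} = \frac{195}{4} \left(-1\right) - \frac{17657}{784} = - \frac{195}{4} - \frac{17657}{784} = - \frac{55877}{784}$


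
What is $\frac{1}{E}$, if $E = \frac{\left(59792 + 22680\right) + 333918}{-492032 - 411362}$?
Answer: $- \frac{451697}{208195} \approx -2.1696$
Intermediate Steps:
$E = - \frac{208195}{451697}$ ($E = \frac{82472 + 333918}{-903394} = 416390 \left(- \frac{1}{903394}\right) = - \frac{208195}{451697} \approx -0.46092$)
$\frac{1}{E} = \frac{1}{- \frac{208195}{451697}} = - \frac{451697}{208195}$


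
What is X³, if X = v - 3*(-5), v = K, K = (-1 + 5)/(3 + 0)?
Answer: 117649/27 ≈ 4357.4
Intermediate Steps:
K = 4/3 ≈ 1.3333
v = 4/3 ≈ 1.3333
X = 49/3 (X = 4/3 - 3*(-5) = 4/3 + 15 = 49/3 ≈ 16.333)
X³ = (49/3)³ = 117649/27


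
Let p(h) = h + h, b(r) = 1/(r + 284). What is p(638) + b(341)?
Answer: 797501/625 ≈ 1276.0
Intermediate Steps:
b(r) = 1/(284 + r)
p(h) = 2*h
p(638) + b(341) = 2*638 + 1/(284 + 341) = 1276 + 1/625 = 797501/625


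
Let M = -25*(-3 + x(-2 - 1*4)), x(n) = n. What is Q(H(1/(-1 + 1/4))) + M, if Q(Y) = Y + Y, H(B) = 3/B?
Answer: 441/2 ≈ 220.50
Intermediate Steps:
M = 225 (M = -25*(-3 + (-2 - 1*4)) = -25*(-3 + (-2 - 4)) = -25*(-3 - 6) = -25*(-9) = 225)
Q(Y) = 2*Y
Q(H(1/(-1 + 1/4))) + M = 2*(3/(1/(-1 + 1/4))) + 225 = 2*(3/(1/(-3/4))) + 225 = 2*(3/(-4/3)) + 225 = 2*(3*(-3/4)) + 225 = 2*(-9/4) + 225 = -9/2 + 225 = 441/2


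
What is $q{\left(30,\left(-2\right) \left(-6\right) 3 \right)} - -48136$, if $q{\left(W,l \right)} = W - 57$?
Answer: $48109$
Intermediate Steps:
$q{\left(W,l \right)} = -57 + W$
$q{\left(30,\left(-2\right) \left(-6\right) 3 \right)} - -48136 = \left(-57 + 30\right) - -48136 = -27 + 48136 = 48109$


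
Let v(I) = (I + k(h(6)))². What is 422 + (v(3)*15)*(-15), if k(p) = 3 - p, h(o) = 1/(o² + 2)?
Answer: -10984657/1444 ≈ -7607.1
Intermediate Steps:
h(o) = 1/(2 + o²)
v(I) = (113/38 + I)² (v(I) = (I + (3 - 1/(2 + 6²)))² = (I + (3 - 1/(2 + 36)))² = (I + (3 - 1/38))² = (I + 113/38)² = (113/38 + I)²)
422 + (v(3)*15)*(-15) = 422 + (((113 + 38*3)²/1444)*15)*(-15) = 422 + (((113 + 114)²/1444)*15)*(-15) = 422 + (((1/1444)*227²)*15)*(-15) = 422 + (((1/1444)*51529)*15)*(-15) = 422 + ((51529/1444)*15)*(-15) = 422 + (772935/1444)*(-15) = 422 - 11594025/1444 = -10984657/1444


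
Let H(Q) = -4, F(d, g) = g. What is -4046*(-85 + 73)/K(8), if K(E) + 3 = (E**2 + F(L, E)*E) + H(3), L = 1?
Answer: 48552/121 ≈ 401.26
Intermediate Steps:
K(E) = -7 + 2*E**2 (K(E) = -3 + ((E**2 + E*E) - 4) = -3 + ((E**2 + E**2) - 4) = -3 + (2*E**2 - 4) = -3 + (-4 + 2*E**2) = -7 + 2*E**2)
-4046*(-85 + 73)/K(8) = -4046*(-85 + 73)/(-7 + 2*8**2) = -(-48552)/(-7 + 2*64) = -(-48552)/(-7 + 128) = -(-48552)/121 = -4046*(-12/121) = 48552/121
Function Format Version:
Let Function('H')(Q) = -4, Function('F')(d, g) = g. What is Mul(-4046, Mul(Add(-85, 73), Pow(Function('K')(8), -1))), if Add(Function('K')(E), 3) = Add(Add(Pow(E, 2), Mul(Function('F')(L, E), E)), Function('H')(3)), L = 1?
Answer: Rational(48552, 121) ≈ 401.26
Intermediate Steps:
Function('K')(E) = Add(-7, Mul(2, Pow(E, 2))) (Function('K')(E) = Add(-3, Add(Add(Pow(E, 2), Mul(E, E)), -4)) = Add(-3, Add(Add(Pow(E, 2), Pow(E, 2)), -4)) = Add(-3, Add(Mul(2, Pow(E, 2)), -4)) = Add(-3, Add(-4, Mul(2, Pow(E, 2)))) = Add(-7, Mul(2, Pow(E, 2))))
Mul(-4046, Mul(Add(-85, 73), Pow(Function('K')(8), -1))) = Mul(-4046, Mul(Add(-85, 73), Pow(Add(-7, Mul(2, Pow(8, 2))), -1))) = Mul(-4046, Mul(-12, Pow(Add(-7, Mul(2, 64)), -1))) = Mul(-4046, Mul(-12, Pow(Add(-7, 128), -1))) = Mul(-4046, Mul(-12, Pow(121, -1))) = Mul(-4046, Mul(-12, Rational(1, 121))) = Mul(-4046, Rational(-12, 121)) = Rational(48552, 121)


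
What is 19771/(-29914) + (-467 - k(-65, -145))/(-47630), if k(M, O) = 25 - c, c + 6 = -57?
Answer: -46254523/71240191 ≈ -0.64928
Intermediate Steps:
c = -63 (c = -6 - 57 = -63)
k(M, O) = 88 (k(M, O) = 25 - 1*(-63) = 25 + 63 = 88)
19771/(-29914) + (-467 - k(-65, -145))/(-47630) = 19771/(-29914) + (-467 - 1*88)/(-47630) = 19771*(-1/29914) + (-467 - 88)*(-1/47630) = -19771/29914 - 555*(-1/47630) = -19771/29914 + 111/9526 = -46254523/71240191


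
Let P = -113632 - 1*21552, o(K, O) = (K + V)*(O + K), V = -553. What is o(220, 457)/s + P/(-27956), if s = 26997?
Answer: -221072179/62894011 ≈ -3.5150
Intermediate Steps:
o(K, O) = (-553 + K)*(K + O) (o(K, O) = (K - 553)*(O + K) = (-553 + K)*(K + O))
P = -135184 (P = -113632 - 21552 = -135184)
o(220, 457)/s + P/(-27956) = (220**2 - 553*220 - 553*457 + 220*457)/26997 - 135184/(-27956) = (48400 - 121660 - 252721 + 100540)*(1/26997) - 135184*(-1/27956) = -225441*1/26997 + 33796/6989 = -75147/8999 + 33796/6989 = -221072179/62894011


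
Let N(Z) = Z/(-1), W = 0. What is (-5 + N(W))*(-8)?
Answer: 40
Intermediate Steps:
N(Z) = -Z (N(Z) = Z*(-1) = -Z)
(-5 + N(W))*(-8) = (-5 - 1*0)*(-8) = (-5 + 0)*(-8) = -5*(-8) = 40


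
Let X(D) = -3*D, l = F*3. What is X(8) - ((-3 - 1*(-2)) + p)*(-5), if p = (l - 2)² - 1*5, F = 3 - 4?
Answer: 71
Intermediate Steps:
F = -1
l = -3 (l = -1*3 = -3)
p = 20 (p = (-3 - 2)² - 1*5 = (-5)² - 5 = 25 - 5 = 20)
X(8) - ((-3 - 1*(-2)) + p)*(-5) = -3*8 - ((-3 - 1*(-2)) + 20)*(-5) = -24 - ((-3 + 2) + 20)*(-5) = -24 - (-1 + 20)*(-5) = -24 - 19*(-5) = -24 - 1*(-95) = -24 + 95 = 71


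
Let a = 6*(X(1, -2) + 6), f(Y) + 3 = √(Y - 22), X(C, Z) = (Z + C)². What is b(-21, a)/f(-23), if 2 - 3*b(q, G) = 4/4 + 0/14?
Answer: -1/54 - I*√5/54 ≈ -0.018519 - 0.041409*I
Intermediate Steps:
X(C, Z) = (C + Z)²
f(Y) = -3 + √(-22 + Y) (f(Y) = -3 + √(Y - 22) = -3 + √(-22 + Y))
a = 42 (a = 6*((1 - 2)² + 6) = 6*((-1)² + 6) = 6*(1 + 6) = 6*7 = 42)
b(q, G) = ⅓ (b(q, G) = ⅔ - (4/4 + 0/14)/3 = ⅔ - (4*(¼) + 0*(1/14))/3 = ⅔ - (1 + 0)/3 = ⅔ - ⅓*1 = ⅔ - ⅓ = ⅓)
b(-21, a)/f(-23) = 1/(3*(-3 + √(-22 - 23))) = 1/(3*(-3 + √(-45))) = 1/(3*(-3 + 3*I*√5))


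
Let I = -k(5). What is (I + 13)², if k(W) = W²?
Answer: 144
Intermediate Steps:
I = -25 (I = -1*5² = -1*25 = -25)
(I + 13)² = (-25 + 13)² = (-12)² = 144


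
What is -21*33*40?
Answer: -27720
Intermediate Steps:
-21*33*40 = -693*40 = -27720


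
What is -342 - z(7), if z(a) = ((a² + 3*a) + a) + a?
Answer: -426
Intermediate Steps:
z(a) = a² + 5*a (z(a) = (a² + 4*a) + a = a² + 5*a)
-342 - z(7) = -342 - 7*(5 + 7) = -342 - 7*12 = -342 - 1*84 = -342 - 84 = -426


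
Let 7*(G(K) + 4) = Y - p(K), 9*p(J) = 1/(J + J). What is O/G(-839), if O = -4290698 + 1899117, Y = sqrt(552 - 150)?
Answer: 106907720770676070/87122048617 + 3818141914081068*sqrt(402)/87122048617 ≈ 2.1058e+6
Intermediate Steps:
p(J) = 1/(18*J) (p(J) = 1/(9*(J + J)) = 1/(9*((2*J))) = (1/(2*J))/9 = 1/(18*J))
Y = sqrt(402) ≈ 20.050
O = -2391581
G(K) = -4 - 1/(126*K) + sqrt(402)/7 (G(K) = -4 + (sqrt(402) - 1/(18*K))/7 = -4 + (-1/(126*K) + sqrt(402)/7) = -4 - 1/(126*K) + sqrt(402)/7)
O/G(-839) = -2391581/(-4 - 1/126/(-839) + sqrt(402)/7) = -2391581/(-4 - 1/126*(-1/839) + sqrt(402)/7) = -2391581/(-4 + 1/105714 + sqrt(402)/7) = -2391581/(-422855/105714 + sqrt(402)/7)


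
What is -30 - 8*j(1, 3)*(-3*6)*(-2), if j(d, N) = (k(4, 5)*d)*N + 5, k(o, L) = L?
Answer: -5790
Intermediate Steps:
j(d, N) = 5 + 5*N*d (j(d, N) = (5*d)*N + 5 = 5*N*d + 5 = 5 + 5*N*d)
-30 - 8*j(1, 3)*(-3*6)*(-2) = -30 - 8*(5 + 5*3*1)*(-3*6)*(-2) = -30 - 8*(5 + 15)*(-18)*(-2) = -30 - 8*20*(-18)*(-2) = -30 - (-2880)*(-2) = -30 - 8*720 = -30 - 5760 = -5790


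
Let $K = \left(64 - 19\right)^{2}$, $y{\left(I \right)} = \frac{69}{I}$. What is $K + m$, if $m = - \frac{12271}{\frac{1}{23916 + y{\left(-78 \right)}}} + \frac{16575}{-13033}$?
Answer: $- \frac{99441389705299}{338858} \approx -2.9346 \cdot 10^{8}$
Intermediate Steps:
$m = - \frac{99442075892749}{338858}$ ($m = - \frac{12271}{\frac{1}{23916 + \frac{69}{-78}}} + \frac{16575}{-13033} = - \frac{12271}{\frac{1}{23916 + 69 \left(- \frac{1}{78}\right)}} + 16575 \left(- \frac{1}{13033}\right) = - \frac{12271}{\frac{1}{23916 - \frac{23}{26}}} - \frac{16575}{13033} = - \frac{12271}{\frac{1}{\frac{621793}{26}}} - \frac{16575}{13033} = - \frac{12271}{\frac{26}{621793}} - \frac{16575}{13033} = \left(-12271\right) \frac{621793}{26} - \frac{16575}{13033} = - \frac{7630021903}{26} - \frac{16575}{13033} = - \frac{99442075892749}{338858} \approx -2.9346 \cdot 10^{8}$)
$K = 2025$ ($K = 45^{2} = 2025$)
$K + m = 2025 - \frac{99442075892749}{338858} = - \frac{99441389705299}{338858}$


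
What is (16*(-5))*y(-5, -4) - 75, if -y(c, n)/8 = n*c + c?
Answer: 9525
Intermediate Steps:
y(c, n) = -8*c - 8*c*n (y(c, n) = -8*(n*c + c) = -8*(c*n + c) = -8*(c + c*n) = -8*c - 8*c*n)
(16*(-5))*y(-5, -4) - 75 = (16*(-5))*(-8*(-5)*(1 - 4)) - 75 = -(-640)*(-5)*(-3) - 75 = -80*(-120) - 75 = 9600 - 75 = 9525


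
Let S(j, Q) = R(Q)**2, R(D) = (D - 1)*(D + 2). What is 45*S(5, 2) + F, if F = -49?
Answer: 671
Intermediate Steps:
R(D) = (-1 + D)*(2 + D)
S(j, Q) = (-2 + Q + Q**2)**2
45*S(5, 2) + F = 45*(-2 + 2 + 2**2)**2 - 49 = 45*(-2 + 2 + 4)**2 - 49 = 45*4**2 - 49 = 45*16 - 49 = 720 - 49 = 671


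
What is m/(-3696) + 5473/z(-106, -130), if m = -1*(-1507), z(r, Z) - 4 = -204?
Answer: -233291/8400 ≈ -27.773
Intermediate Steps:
z(r, Z) = -200 (z(r, Z) = 4 - 204 = -200)
m = 1507
m/(-3696) + 5473/z(-106, -130) = 1507/(-3696) + 5473/(-200) = 1507*(-1/3696) + 5473*(-1/200) = -137/336 - 5473/200 = -233291/8400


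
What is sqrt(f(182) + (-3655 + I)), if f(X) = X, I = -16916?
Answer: I*sqrt(20389) ≈ 142.79*I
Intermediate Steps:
sqrt(f(182) + (-3655 + I)) = sqrt(182 + (-3655 - 16916)) = sqrt(182 - 20571) = sqrt(-20389) = I*sqrt(20389)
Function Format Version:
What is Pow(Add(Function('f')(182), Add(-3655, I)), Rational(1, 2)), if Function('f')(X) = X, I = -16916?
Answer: Mul(I, Pow(20389, Rational(1, 2))) ≈ Mul(142.79, I)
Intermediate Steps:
Pow(Add(Function('f')(182), Add(-3655, I)), Rational(1, 2)) = Pow(Add(182, Add(-3655, -16916)), Rational(1, 2)) = Pow(Add(182, -20571), Rational(1, 2)) = Pow(-20389, Rational(1, 2)) = Mul(I, Pow(20389, Rational(1, 2)))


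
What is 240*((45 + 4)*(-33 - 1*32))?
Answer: -764400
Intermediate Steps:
240*((45 + 4)*(-33 - 1*32)) = 240*(49*(-33 - 32)) = 240*(49*(-65)) = 240*(-3185) = -764400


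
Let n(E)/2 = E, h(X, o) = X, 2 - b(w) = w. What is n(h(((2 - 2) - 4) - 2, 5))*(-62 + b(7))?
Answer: 804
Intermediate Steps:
b(w) = 2 - w
n(E) = 2*E
n(h(((2 - 2) - 4) - 2, 5))*(-62 + b(7)) = (2*(((2 - 2) - 4) - 2))*(-62 + (2 - 1*7)) = (2*((0 - 4) - 2))*(-62 + (2 - 7)) = (2*(-4 - 2))*(-62 - 5) = (2*(-6))*(-67) = -12*(-67) = 804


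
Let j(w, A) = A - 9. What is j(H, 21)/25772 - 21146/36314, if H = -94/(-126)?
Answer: -68067368/116985551 ≈ -0.58184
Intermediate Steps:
H = 47/63 (H = -94*(-1/126) = 47/63 ≈ 0.74603)
j(w, A) = -9 + A
j(H, 21)/25772 - 21146/36314 = (-9 + 21)/25772 - 21146/36314 = 12*(1/25772) - 21146*1/36314 = 3/6443 - 10573/18157 = -68067368/116985551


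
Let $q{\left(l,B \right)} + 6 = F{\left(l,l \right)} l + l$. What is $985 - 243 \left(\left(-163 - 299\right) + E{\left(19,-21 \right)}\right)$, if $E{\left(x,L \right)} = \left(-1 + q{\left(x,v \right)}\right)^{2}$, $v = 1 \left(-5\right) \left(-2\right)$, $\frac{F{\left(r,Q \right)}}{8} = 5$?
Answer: $-144710861$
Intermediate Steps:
$F{\left(r,Q \right)} = 40$ ($F{\left(r,Q \right)} = 8 \cdot 5 = 40$)
$v = 10$ ($v = \left(-5\right) \left(-2\right) = 10$)
$q{\left(l,B \right)} = -6 + 41 l$ ($q{\left(l,B \right)} = -6 + \left(40 l + l\right) = -6 + 41 l$)
$E{\left(x,L \right)} = \left(-7 + 41 x\right)^{2}$ ($E{\left(x,L \right)} = \left(-1 + \left(-6 + 41 x\right)\right)^{2} = \left(-7 + 41 x\right)^{2}$)
$985 - 243 \left(\left(-163 - 299\right) + E{\left(19,-21 \right)}\right) = 985 - 243 \left(\left(-163 - 299\right) + \left(-7 + 41 \cdot 19\right)^{2}\right) = 985 - 243 \left(-462 + \left(-7 + 779\right)^{2}\right) = 985 - 243 \left(-462 + 772^{2}\right) = 985 - 243 \left(-462 + 595984\right) = 985 - 144711846 = -144710861$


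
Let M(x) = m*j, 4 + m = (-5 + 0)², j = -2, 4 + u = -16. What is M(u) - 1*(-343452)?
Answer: 343410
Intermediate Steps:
u = -20 (u = -4 - 16 = -20)
m = 21 (m = -4 + (-5 + 0)² = -4 + (-5)² = -4 + 25 = 21)
M(x) = -42 (M(x) = 21*(-2) = -42)
M(u) - 1*(-343452) = -42 - 1*(-343452) = -42 + 343452 = 343410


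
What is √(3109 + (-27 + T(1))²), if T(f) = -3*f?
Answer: √4009 ≈ 63.317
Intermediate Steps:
√(3109 + (-27 + T(1))²) = √(3109 + (-27 - 3*1)²) = √(3109 + (-27 - 3)²) = √(3109 + (-30)²) = √(3109 + 900) = √4009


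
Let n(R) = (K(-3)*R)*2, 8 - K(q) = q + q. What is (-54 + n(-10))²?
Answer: 111556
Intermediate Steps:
K(q) = 8 - 2*q (K(q) = 8 - (q + q) = 8 - 2*q)
n(R) = 28*R (n(R) = ((8 - 2*(-3))*R)*2 = ((8 + 6)*R)*2 = (14*R)*2 = 28*R)
(-54 + n(-10))² = (-54 + 28*(-10))² = (-54 - 280)² = (-334)² = 111556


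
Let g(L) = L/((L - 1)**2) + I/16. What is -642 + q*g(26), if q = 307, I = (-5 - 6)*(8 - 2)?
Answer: -9478019/5000 ≈ -1895.6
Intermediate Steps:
I = -66 (I = -11*6 = -66)
g(L) = -33/8 + L/(-1 + L)**2 (g(L) = L/((L - 1)**2) - 66/16 = L/((-1 + L)**2) - 66*1/16 = L/(-1 + L)**2 - 33/8 = -33/8 + L/(-1 + L)**2)
-642 + q*g(26) = -642 + 307*(-33/8 + 26/(-1 + 26)**2) = -642 + 307*(-33/8 + 26/25**2) = -642 + 307*(-33/8 + 26*(1/625)) = -642 + 307*(-33/8 + 26/625) = -642 + 307*(-20417/5000) = -642 - 6268019/5000 = -9478019/5000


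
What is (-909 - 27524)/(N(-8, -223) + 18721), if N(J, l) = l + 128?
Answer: -28433/18626 ≈ -1.5265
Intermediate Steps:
N(J, l) = 128 + l
(-909 - 27524)/(N(-8, -223) + 18721) = (-909 - 27524)/((128 - 223) + 18721) = -28433/(-95 + 18721) = -28433/18626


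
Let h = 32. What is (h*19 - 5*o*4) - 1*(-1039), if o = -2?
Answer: 1687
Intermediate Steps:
(h*19 - 5*o*4) - 1*(-1039) = (32*19 - 5*(-2)*4) - 1*(-1039) = (608 + 10*4) + 1039 = (608 + 40) + 1039 = 648 + 1039 = 1687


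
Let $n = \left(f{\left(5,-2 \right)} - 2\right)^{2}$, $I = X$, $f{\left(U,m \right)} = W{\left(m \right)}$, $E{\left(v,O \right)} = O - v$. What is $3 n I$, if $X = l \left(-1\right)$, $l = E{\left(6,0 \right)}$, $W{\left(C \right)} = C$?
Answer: $288$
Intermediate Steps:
$l = -6$ ($l = 0 - 6 = -6$)
$f{\left(U,m \right)} = m$
$X = 6$ ($X = \left(-6\right) \left(-1\right) = 6$)
$I = 6$
$n = 16$ ($n = \left(-2 - 2\right)^{2} = \left(-4\right)^{2} = 16$)
$3 n I = 3 \cdot 16 \cdot 6 = 48 \cdot 6 = 288$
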